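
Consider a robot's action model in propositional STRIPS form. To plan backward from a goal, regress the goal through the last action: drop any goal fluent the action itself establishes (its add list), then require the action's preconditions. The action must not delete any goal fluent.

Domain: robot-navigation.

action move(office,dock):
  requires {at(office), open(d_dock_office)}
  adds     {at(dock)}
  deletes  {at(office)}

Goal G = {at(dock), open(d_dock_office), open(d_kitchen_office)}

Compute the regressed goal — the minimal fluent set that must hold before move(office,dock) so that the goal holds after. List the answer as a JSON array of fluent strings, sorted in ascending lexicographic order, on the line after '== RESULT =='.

Regress:
  G ∩ del = {}  (empty — regression defined)
  G \ add = {at(dock), open(d_dock_office), open(d_kitchen_office)} \ {at(dock)} = {open(d_dock_office), open(d_kitchen_office)}
  ∪ pre   = {open(d_dock_office), open(d_kitchen_office)} ∪ {at(office), open(d_dock_office)}
          = {at(office), open(d_dock_office), open(d_kitchen_office)}

== RESULT ==
["at(office)", "open(d_dock_office)", "open(d_kitchen_office)"]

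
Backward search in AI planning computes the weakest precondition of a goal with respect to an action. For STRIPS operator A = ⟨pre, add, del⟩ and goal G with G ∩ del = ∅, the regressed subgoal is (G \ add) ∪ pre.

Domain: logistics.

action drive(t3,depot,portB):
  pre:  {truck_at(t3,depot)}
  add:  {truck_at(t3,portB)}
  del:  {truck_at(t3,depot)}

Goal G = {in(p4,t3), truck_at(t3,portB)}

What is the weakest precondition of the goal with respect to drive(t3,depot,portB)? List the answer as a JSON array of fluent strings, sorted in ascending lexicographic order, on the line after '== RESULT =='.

Compute (G \ add) ∪ pre:
  G ∩ del = {}  (empty — regression defined)
  G \ add = {in(p4,t3), truck_at(t3,portB)} \ {truck_at(t3,portB)} = {in(p4,t3)}
  ∪ pre   = {in(p4,t3)} ∪ {truck_at(t3,depot)}
          = {in(p4,t3), truck_at(t3,depot)}

== RESULT ==
["in(p4,t3)", "truck_at(t3,depot)"]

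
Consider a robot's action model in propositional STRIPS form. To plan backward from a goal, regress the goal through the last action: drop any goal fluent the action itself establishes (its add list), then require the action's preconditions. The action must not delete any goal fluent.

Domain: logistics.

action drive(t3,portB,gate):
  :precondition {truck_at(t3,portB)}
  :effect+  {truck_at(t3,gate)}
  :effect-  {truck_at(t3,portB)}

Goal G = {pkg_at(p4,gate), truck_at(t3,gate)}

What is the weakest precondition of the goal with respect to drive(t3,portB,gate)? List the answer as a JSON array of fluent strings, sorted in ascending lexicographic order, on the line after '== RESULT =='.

Regress:
  G ∩ del = {}  (empty — regression defined)
  G \ add = {pkg_at(p4,gate), truck_at(t3,gate)} \ {truck_at(t3,gate)} = {pkg_at(p4,gate)}
  ∪ pre   = {pkg_at(p4,gate)} ∪ {truck_at(t3,portB)}
          = {pkg_at(p4,gate), truck_at(t3,portB)}

== RESULT ==
["pkg_at(p4,gate)", "truck_at(t3,portB)"]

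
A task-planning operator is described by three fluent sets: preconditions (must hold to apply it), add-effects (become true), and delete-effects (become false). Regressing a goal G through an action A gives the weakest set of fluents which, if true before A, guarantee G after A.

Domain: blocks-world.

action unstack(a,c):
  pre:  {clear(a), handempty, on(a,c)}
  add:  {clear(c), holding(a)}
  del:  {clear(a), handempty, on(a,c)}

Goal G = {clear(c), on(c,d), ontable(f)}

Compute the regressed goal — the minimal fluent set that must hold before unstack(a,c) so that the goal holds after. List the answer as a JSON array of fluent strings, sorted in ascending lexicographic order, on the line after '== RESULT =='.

Compute (G \ add) ∪ pre:
  G ∩ del = {}  (empty — regression defined)
  G \ add = {clear(c), on(c,d), ontable(f)} \ {clear(c), holding(a)} = {on(c,d), ontable(f)}
  ∪ pre   = {on(c,d), ontable(f)} ∪ {clear(a), handempty, on(a,c)}
          = {clear(a), handempty, on(a,c), on(c,d), ontable(f)}

== RESULT ==
["clear(a)", "handempty", "on(a,c)", "on(c,d)", "ontable(f)"]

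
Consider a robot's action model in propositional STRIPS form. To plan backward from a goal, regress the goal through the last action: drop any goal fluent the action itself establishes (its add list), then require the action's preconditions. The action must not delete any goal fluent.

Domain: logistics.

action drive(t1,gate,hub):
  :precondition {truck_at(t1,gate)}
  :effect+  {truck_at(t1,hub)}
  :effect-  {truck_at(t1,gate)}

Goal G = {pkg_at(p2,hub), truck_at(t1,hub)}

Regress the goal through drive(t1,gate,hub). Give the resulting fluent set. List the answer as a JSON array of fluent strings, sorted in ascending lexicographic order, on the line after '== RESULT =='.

Compute (G \ add) ∪ pre:
  G ∩ del = {}  (empty — regression defined)
  G \ add = {pkg_at(p2,hub), truck_at(t1,hub)} \ {truck_at(t1,hub)} = {pkg_at(p2,hub)}
  ∪ pre   = {pkg_at(p2,hub)} ∪ {truck_at(t1,gate)}
          = {pkg_at(p2,hub), truck_at(t1,gate)}

== RESULT ==
["pkg_at(p2,hub)", "truck_at(t1,gate)"]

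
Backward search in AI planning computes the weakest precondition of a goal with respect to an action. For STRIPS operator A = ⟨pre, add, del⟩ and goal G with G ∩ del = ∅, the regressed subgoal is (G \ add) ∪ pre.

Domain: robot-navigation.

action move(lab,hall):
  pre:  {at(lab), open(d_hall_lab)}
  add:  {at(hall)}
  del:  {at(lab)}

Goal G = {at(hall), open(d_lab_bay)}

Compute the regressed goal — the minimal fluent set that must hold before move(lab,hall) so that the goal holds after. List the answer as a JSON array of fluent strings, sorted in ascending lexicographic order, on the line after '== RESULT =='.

Regress:
  G ∩ del = {}  (empty — regression defined)
  G \ add = {at(hall), open(d_lab_bay)} \ {at(hall)} = {open(d_lab_bay)}
  ∪ pre   = {open(d_lab_bay)} ∪ {at(lab), open(d_hall_lab)}
          = {at(lab), open(d_hall_lab), open(d_lab_bay)}

== RESULT ==
["at(lab)", "open(d_hall_lab)", "open(d_lab_bay)"]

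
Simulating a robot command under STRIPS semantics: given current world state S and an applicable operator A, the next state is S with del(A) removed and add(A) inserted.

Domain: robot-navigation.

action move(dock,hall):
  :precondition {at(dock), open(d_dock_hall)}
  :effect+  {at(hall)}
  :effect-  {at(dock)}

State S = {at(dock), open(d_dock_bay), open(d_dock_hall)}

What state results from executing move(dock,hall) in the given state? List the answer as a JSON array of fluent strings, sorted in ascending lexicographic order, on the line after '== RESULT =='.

Progress:
  pre ⊆ S: {at(dock), open(d_dock_hall)} ⊆ S  — applicable
  S \ del = {open(d_dock_bay), open(d_dock_hall)}
  ∪ add   = {at(hall), open(d_dock_bay), open(d_dock_hall)}

== RESULT ==
["at(hall)", "open(d_dock_bay)", "open(d_dock_hall)"]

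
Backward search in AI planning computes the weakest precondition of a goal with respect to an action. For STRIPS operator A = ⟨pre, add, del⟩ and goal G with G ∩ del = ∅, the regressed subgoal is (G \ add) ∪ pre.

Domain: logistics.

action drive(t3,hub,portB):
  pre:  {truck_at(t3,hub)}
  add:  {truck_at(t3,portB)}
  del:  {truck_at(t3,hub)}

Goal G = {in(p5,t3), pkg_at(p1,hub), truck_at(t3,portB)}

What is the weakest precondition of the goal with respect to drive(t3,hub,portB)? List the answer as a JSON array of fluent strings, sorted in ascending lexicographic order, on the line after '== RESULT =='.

Compute (G \ add) ∪ pre:
  G ∩ del = {}  (empty — regression defined)
  G \ add = {in(p5,t3), pkg_at(p1,hub), truck_at(t3,portB)} \ {truck_at(t3,portB)} = {in(p5,t3), pkg_at(p1,hub)}
  ∪ pre   = {in(p5,t3), pkg_at(p1,hub)} ∪ {truck_at(t3,hub)}
          = {in(p5,t3), pkg_at(p1,hub), truck_at(t3,hub)}

== RESULT ==
["in(p5,t3)", "pkg_at(p1,hub)", "truck_at(t3,hub)"]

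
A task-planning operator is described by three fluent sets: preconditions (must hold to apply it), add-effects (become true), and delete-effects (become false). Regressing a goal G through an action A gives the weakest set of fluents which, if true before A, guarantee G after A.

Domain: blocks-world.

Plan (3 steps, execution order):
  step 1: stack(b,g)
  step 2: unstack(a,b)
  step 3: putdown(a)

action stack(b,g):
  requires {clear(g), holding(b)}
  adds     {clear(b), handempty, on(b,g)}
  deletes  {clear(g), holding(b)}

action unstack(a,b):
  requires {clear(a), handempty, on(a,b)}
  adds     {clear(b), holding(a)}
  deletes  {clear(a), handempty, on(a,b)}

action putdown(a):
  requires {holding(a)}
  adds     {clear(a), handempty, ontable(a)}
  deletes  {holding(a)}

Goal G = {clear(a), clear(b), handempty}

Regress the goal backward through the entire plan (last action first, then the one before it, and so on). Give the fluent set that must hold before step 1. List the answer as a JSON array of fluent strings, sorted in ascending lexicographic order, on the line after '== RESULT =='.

Work backward from the goal:
  through step 3 (putdown(a)): drop {clear(a), handempty}, keep {clear(b)}, require {holding(a)}
    → {clear(b), holding(a)}
  through step 2 (unstack(a,b)): drop {clear(b), holding(a)}, keep {}, require {clear(a), handempty, on(a,b)}
    → {clear(a), handempty, on(a,b)}
  through step 1 (stack(b,g)): drop {handempty}, keep {clear(a), on(a,b)}, require {clear(g), holding(b)}
    → {clear(a), clear(g), holding(b), on(a,b)}

== RESULT ==
["clear(a)", "clear(g)", "holding(b)", "on(a,b)"]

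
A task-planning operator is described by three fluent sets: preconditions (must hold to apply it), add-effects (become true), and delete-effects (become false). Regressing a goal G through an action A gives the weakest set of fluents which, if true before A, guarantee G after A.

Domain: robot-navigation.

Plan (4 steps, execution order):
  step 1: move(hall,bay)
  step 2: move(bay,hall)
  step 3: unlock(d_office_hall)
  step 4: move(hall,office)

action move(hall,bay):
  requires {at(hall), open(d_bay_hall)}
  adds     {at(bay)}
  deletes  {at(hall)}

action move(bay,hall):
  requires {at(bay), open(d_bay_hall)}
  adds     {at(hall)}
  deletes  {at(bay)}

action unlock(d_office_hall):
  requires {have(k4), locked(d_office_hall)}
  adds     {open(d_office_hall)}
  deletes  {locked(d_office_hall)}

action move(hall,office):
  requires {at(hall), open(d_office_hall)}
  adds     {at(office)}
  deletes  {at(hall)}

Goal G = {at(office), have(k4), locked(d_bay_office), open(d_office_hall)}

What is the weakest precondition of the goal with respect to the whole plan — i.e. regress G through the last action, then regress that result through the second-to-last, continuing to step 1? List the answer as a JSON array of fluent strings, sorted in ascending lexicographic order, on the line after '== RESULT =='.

Regress step by step:
  through step 4 (move(hall,office)): drop {at(office)}, keep {have(k4), locked(d_bay_office), open(d_office_hall)}, require {at(hall), open(d_office_hall)}
    → {at(hall), have(k4), locked(d_bay_office), open(d_office_hall)}
  through step 3 (unlock(d_office_hall)): drop {open(d_office_hall)}, keep {at(hall), have(k4), locked(d_bay_office)}, require {have(k4), locked(d_office_hall)}
    → {at(hall), have(k4), locked(d_bay_office), locked(d_office_hall)}
  through step 2 (move(bay,hall)): drop {at(hall)}, keep {have(k4), locked(d_bay_office), locked(d_office_hall)}, require {at(bay), open(d_bay_hall)}
    → {at(bay), have(k4), locked(d_bay_office), locked(d_office_hall), open(d_bay_hall)}
  through step 1 (move(hall,bay)): drop {at(bay)}, keep {have(k4), locked(d_bay_office), locked(d_office_hall), open(d_bay_hall)}, require {at(hall), open(d_bay_hall)}
    → {at(hall), have(k4), locked(d_bay_office), locked(d_office_hall), open(d_bay_hall)}

== RESULT ==
["at(hall)", "have(k4)", "locked(d_bay_office)", "locked(d_office_hall)", "open(d_bay_hall)"]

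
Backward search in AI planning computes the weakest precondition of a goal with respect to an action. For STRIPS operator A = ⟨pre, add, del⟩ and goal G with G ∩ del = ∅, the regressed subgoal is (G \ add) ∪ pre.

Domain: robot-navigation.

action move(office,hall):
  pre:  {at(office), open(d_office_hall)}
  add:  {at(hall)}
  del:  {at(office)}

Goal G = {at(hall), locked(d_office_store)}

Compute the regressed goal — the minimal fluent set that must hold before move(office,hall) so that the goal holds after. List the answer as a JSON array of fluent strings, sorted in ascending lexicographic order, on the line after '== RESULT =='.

Regress:
  G ∩ del = {}  (empty — regression defined)
  G \ add = {at(hall), locked(d_office_store)} \ {at(hall)} = {locked(d_office_store)}
  ∪ pre   = {locked(d_office_store)} ∪ {at(office), open(d_office_hall)}
          = {at(office), locked(d_office_store), open(d_office_hall)}

== RESULT ==
["at(office)", "locked(d_office_store)", "open(d_office_hall)"]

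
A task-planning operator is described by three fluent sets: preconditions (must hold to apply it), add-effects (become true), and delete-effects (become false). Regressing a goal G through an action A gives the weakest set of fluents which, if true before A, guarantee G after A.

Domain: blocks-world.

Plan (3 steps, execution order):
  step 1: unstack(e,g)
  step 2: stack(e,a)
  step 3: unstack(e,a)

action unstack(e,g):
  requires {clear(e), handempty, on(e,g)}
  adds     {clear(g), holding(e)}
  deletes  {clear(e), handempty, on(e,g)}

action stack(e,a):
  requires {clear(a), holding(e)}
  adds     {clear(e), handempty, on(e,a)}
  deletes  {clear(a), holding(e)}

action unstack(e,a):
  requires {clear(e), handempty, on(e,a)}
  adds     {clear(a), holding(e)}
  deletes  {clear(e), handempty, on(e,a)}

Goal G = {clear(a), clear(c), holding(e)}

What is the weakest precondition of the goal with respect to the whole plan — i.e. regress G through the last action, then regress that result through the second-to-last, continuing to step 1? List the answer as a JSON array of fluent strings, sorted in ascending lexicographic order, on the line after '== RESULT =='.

Work backward from the goal:
  through step 3 (unstack(e,a)): drop {clear(a), holding(e)}, keep {clear(c)}, require {clear(e), handempty, on(e,a)}
    → {clear(c), clear(e), handempty, on(e,a)}
  through step 2 (stack(e,a)): drop {clear(e), handempty, on(e,a)}, keep {clear(c)}, require {clear(a), holding(e)}
    → {clear(a), clear(c), holding(e)}
  through step 1 (unstack(e,g)): drop {holding(e)}, keep {clear(a), clear(c)}, require {clear(e), handempty, on(e,g)}
    → {clear(a), clear(c), clear(e), handempty, on(e,g)}

== RESULT ==
["clear(a)", "clear(c)", "clear(e)", "handempty", "on(e,g)"]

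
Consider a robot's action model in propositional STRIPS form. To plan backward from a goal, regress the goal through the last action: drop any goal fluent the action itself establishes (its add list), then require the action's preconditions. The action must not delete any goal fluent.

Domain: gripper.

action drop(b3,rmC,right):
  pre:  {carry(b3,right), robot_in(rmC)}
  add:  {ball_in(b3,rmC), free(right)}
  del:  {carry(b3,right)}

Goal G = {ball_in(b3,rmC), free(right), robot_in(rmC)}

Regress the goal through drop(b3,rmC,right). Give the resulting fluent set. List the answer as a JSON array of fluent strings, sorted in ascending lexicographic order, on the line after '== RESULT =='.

Regress:
  G ∩ del = {}  (empty — regression defined)
  G \ add = {ball_in(b3,rmC), free(right), robot_in(rmC)} \ {ball_in(b3,rmC), free(right)} = {robot_in(rmC)}
  ∪ pre   = {robot_in(rmC)} ∪ {carry(b3,right), robot_in(rmC)}
          = {carry(b3,right), robot_in(rmC)}

== RESULT ==
["carry(b3,right)", "robot_in(rmC)"]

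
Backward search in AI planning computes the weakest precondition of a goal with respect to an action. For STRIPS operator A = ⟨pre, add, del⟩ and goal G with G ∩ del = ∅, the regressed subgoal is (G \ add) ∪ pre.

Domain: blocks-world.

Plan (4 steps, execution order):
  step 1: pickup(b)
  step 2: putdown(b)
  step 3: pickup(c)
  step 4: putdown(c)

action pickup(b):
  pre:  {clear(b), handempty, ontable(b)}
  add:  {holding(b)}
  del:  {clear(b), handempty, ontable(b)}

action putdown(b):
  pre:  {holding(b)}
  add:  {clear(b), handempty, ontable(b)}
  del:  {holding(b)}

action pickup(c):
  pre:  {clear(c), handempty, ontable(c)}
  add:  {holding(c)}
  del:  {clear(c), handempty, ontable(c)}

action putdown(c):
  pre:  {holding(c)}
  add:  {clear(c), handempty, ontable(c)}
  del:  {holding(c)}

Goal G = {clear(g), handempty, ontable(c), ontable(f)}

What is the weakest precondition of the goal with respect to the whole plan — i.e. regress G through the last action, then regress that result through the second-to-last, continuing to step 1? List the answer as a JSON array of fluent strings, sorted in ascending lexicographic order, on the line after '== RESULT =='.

Regress step by step:
  through step 4 (putdown(c)): drop {handempty, ontable(c)}, keep {clear(g), ontable(f)}, require {holding(c)}
    → {clear(g), holding(c), ontable(f)}
  through step 3 (pickup(c)): drop {holding(c)}, keep {clear(g), ontable(f)}, require {clear(c), handempty, ontable(c)}
    → {clear(c), clear(g), handempty, ontable(c), ontable(f)}
  through step 2 (putdown(b)): drop {handempty}, keep {clear(c), clear(g), ontable(c), ontable(f)}, require {holding(b)}
    → {clear(c), clear(g), holding(b), ontable(c), ontable(f)}
  through step 1 (pickup(b)): drop {holding(b)}, keep {clear(c), clear(g), ontable(c), ontable(f)}, require {clear(b), handempty, ontable(b)}
    → {clear(b), clear(c), clear(g), handempty, ontable(b), ontable(c), ontable(f)}

== RESULT ==
["clear(b)", "clear(c)", "clear(g)", "handempty", "ontable(b)", "ontable(c)", "ontable(f)"]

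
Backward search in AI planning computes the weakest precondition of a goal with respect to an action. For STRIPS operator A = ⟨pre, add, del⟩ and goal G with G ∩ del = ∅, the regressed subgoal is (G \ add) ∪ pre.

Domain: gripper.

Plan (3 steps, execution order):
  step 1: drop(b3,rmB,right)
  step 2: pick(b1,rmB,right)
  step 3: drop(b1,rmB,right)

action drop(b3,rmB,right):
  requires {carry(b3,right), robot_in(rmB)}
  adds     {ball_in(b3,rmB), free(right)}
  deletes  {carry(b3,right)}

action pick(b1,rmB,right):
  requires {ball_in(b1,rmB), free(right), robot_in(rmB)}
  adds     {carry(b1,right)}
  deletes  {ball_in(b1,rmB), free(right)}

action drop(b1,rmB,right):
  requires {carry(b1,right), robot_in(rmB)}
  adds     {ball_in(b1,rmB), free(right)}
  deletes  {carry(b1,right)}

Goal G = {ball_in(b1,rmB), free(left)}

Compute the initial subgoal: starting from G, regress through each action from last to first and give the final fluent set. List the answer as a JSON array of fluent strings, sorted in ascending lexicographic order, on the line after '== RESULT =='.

Work backward from the goal:
  through step 3 (drop(b1,rmB,right)): drop {ball_in(b1,rmB)}, keep {free(left)}, require {carry(b1,right), robot_in(rmB)}
    → {carry(b1,right), free(left), robot_in(rmB)}
  through step 2 (pick(b1,rmB,right)): drop {carry(b1,right)}, keep {free(left), robot_in(rmB)}, require {ball_in(b1,rmB), free(right), robot_in(rmB)}
    → {ball_in(b1,rmB), free(left), free(right), robot_in(rmB)}
  through step 1 (drop(b3,rmB,right)): drop {free(right)}, keep {ball_in(b1,rmB), free(left), robot_in(rmB)}, require {carry(b3,right), robot_in(rmB)}
    → {ball_in(b1,rmB), carry(b3,right), free(left), robot_in(rmB)}

== RESULT ==
["ball_in(b1,rmB)", "carry(b3,right)", "free(left)", "robot_in(rmB)"]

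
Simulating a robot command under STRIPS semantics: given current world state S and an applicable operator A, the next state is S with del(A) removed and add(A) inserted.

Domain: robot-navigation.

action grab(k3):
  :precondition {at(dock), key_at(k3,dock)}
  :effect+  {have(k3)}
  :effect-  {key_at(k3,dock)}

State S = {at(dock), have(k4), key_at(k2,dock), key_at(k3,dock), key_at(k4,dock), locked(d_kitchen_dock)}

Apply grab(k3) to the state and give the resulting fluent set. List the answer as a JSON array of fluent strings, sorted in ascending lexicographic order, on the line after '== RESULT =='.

Progress:
  pre ⊆ S: {at(dock), key_at(k3,dock)} ⊆ S  — applicable
  S \ del = {at(dock), have(k4), key_at(k2,dock), key_at(k4,dock), locked(d_kitchen_dock)}
  ∪ add   = {at(dock), have(k3), have(k4), key_at(k2,dock), key_at(k4,dock), locked(d_kitchen_dock)}

== RESULT ==
["at(dock)", "have(k3)", "have(k4)", "key_at(k2,dock)", "key_at(k4,dock)", "locked(d_kitchen_dock)"]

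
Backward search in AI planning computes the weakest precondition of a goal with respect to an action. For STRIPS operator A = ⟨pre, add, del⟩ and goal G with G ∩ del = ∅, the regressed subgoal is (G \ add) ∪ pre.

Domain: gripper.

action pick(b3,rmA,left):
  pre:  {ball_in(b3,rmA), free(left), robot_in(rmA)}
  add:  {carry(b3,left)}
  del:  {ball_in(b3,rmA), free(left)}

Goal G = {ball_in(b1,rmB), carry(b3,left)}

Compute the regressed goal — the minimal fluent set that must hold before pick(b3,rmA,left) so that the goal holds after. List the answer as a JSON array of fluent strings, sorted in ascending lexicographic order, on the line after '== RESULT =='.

Compute (G \ add) ∪ pre:
  G ∩ del = {}  (empty — regression defined)
  G \ add = {ball_in(b1,rmB), carry(b3,left)} \ {carry(b3,left)} = {ball_in(b1,rmB)}
  ∪ pre   = {ball_in(b1,rmB)} ∪ {ball_in(b3,rmA), free(left), robot_in(rmA)}
          = {ball_in(b1,rmB), ball_in(b3,rmA), free(left), robot_in(rmA)}

== RESULT ==
["ball_in(b1,rmB)", "ball_in(b3,rmA)", "free(left)", "robot_in(rmA)"]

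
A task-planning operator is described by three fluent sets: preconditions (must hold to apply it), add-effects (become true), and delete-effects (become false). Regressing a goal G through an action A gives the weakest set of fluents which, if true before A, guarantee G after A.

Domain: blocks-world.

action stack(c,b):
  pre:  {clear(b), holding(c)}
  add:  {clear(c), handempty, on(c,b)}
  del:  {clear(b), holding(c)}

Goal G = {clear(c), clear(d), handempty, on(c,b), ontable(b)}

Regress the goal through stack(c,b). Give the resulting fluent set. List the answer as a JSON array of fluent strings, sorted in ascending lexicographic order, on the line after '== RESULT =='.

Regress:
  G ∩ del = {}  (empty — regression defined)
  G \ add = {clear(c), clear(d), handempty, on(c,b), ontable(b)} \ {clear(c), handempty, on(c,b)} = {clear(d), ontable(b)}
  ∪ pre   = {clear(d), ontable(b)} ∪ {clear(b), holding(c)}
          = {clear(b), clear(d), holding(c), ontable(b)}

== RESULT ==
["clear(b)", "clear(d)", "holding(c)", "ontable(b)"]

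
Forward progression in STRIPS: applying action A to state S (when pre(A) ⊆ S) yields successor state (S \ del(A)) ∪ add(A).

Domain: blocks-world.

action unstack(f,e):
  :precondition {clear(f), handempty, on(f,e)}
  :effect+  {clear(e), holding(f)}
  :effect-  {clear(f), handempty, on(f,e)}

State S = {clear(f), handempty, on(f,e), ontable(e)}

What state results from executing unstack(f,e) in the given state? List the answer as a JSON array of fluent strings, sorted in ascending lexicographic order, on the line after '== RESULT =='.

Progress:
  pre ⊆ S: {clear(f), handempty, on(f,e)} ⊆ S  — applicable
  S \ del = {ontable(e)}
  ∪ add   = {clear(e), holding(f), ontable(e)}

== RESULT ==
["clear(e)", "holding(f)", "ontable(e)"]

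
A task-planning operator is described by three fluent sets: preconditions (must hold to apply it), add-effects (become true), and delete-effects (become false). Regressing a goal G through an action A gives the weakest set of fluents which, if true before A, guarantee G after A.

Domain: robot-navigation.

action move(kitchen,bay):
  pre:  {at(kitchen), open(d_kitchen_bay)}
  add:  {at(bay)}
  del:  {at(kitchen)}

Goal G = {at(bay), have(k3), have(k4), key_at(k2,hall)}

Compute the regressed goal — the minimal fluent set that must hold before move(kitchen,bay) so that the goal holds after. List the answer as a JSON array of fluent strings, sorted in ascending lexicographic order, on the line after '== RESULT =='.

Regress:
  G ∩ del = {}  (empty — regression defined)
  G \ add = {at(bay), have(k3), have(k4), key_at(k2,hall)} \ {at(bay)} = {have(k3), have(k4), key_at(k2,hall)}
  ∪ pre   = {have(k3), have(k4), key_at(k2,hall)} ∪ {at(kitchen), open(d_kitchen_bay)}
          = {at(kitchen), have(k3), have(k4), key_at(k2,hall), open(d_kitchen_bay)}

== RESULT ==
["at(kitchen)", "have(k3)", "have(k4)", "key_at(k2,hall)", "open(d_kitchen_bay)"]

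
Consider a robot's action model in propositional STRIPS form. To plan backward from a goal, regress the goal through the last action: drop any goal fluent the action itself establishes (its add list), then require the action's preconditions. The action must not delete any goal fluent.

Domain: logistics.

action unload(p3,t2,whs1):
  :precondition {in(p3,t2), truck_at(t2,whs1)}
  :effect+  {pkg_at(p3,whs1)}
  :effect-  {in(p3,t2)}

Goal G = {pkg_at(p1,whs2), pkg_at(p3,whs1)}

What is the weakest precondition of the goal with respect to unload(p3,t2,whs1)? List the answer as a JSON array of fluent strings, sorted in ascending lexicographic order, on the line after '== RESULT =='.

Compute (G \ add) ∪ pre:
  G ∩ del = {}  (empty — regression defined)
  G \ add = {pkg_at(p1,whs2), pkg_at(p3,whs1)} \ {pkg_at(p3,whs1)} = {pkg_at(p1,whs2)}
  ∪ pre   = {pkg_at(p1,whs2)} ∪ {in(p3,t2), truck_at(t2,whs1)}
          = {in(p3,t2), pkg_at(p1,whs2), truck_at(t2,whs1)}

== RESULT ==
["in(p3,t2)", "pkg_at(p1,whs2)", "truck_at(t2,whs1)"]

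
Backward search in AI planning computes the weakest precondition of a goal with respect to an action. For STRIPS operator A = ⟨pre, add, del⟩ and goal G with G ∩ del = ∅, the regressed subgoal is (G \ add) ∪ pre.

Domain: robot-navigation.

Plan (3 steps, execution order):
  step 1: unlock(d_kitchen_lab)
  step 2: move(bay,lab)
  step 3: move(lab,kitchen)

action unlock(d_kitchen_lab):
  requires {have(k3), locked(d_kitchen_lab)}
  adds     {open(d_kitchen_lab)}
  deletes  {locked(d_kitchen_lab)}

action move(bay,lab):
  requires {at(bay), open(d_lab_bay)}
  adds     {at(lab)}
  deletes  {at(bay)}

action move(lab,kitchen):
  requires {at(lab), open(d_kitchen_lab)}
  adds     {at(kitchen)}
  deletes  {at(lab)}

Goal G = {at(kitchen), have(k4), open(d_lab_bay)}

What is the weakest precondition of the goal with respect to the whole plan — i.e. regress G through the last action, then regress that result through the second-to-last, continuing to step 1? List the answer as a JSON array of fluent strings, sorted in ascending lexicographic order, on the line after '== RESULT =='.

Work backward from the goal:
  through step 3 (move(lab,kitchen)): drop {at(kitchen)}, keep {have(k4), open(d_lab_bay)}, require {at(lab), open(d_kitchen_lab)}
    → {at(lab), have(k4), open(d_kitchen_lab), open(d_lab_bay)}
  through step 2 (move(bay,lab)): drop {at(lab)}, keep {have(k4), open(d_kitchen_lab), open(d_lab_bay)}, require {at(bay), open(d_lab_bay)}
    → {at(bay), have(k4), open(d_kitchen_lab), open(d_lab_bay)}
  through step 1 (unlock(d_kitchen_lab)): drop {open(d_kitchen_lab)}, keep {at(bay), have(k4), open(d_lab_bay)}, require {have(k3), locked(d_kitchen_lab)}
    → {at(bay), have(k3), have(k4), locked(d_kitchen_lab), open(d_lab_bay)}

== RESULT ==
["at(bay)", "have(k3)", "have(k4)", "locked(d_kitchen_lab)", "open(d_lab_bay)"]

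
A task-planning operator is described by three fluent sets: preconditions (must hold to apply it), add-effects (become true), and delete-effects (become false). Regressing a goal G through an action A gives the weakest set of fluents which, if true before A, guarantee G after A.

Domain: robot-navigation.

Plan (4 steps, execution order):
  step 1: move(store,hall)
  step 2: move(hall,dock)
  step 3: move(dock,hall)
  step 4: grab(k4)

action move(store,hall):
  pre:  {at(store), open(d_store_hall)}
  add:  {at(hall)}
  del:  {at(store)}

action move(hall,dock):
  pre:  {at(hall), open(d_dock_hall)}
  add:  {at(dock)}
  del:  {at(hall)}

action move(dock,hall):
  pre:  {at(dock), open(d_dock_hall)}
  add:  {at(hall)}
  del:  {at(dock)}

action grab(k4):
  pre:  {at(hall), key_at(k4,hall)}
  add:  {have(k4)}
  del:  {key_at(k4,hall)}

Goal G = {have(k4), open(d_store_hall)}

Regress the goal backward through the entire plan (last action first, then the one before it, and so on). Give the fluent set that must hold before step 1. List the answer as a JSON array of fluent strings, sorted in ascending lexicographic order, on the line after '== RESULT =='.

Work backward from the goal:
  through step 4 (grab(k4)): drop {have(k4)}, keep {open(d_store_hall)}, require {at(hall), key_at(k4,hall)}
    → {at(hall), key_at(k4,hall), open(d_store_hall)}
  through step 3 (move(dock,hall)): drop {at(hall)}, keep {key_at(k4,hall), open(d_store_hall)}, require {at(dock), open(d_dock_hall)}
    → {at(dock), key_at(k4,hall), open(d_dock_hall), open(d_store_hall)}
  through step 2 (move(hall,dock)): drop {at(dock)}, keep {key_at(k4,hall), open(d_dock_hall), open(d_store_hall)}, require {at(hall), open(d_dock_hall)}
    → {at(hall), key_at(k4,hall), open(d_dock_hall), open(d_store_hall)}
  through step 1 (move(store,hall)): drop {at(hall)}, keep {key_at(k4,hall), open(d_dock_hall), open(d_store_hall)}, require {at(store), open(d_store_hall)}
    → {at(store), key_at(k4,hall), open(d_dock_hall), open(d_store_hall)}

== RESULT ==
["at(store)", "key_at(k4,hall)", "open(d_dock_hall)", "open(d_store_hall)"]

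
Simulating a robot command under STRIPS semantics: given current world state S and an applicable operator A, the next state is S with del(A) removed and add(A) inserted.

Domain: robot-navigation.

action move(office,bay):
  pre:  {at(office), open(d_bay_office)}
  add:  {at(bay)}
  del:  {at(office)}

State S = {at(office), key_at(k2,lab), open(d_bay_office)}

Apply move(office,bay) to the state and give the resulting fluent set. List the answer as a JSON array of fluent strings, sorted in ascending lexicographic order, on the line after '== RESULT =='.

Progress:
  pre ⊆ S: {at(office), open(d_bay_office)} ⊆ S  — applicable
  S \ del = {key_at(k2,lab), open(d_bay_office)}
  ∪ add   = {at(bay), key_at(k2,lab), open(d_bay_office)}

== RESULT ==
["at(bay)", "key_at(k2,lab)", "open(d_bay_office)"]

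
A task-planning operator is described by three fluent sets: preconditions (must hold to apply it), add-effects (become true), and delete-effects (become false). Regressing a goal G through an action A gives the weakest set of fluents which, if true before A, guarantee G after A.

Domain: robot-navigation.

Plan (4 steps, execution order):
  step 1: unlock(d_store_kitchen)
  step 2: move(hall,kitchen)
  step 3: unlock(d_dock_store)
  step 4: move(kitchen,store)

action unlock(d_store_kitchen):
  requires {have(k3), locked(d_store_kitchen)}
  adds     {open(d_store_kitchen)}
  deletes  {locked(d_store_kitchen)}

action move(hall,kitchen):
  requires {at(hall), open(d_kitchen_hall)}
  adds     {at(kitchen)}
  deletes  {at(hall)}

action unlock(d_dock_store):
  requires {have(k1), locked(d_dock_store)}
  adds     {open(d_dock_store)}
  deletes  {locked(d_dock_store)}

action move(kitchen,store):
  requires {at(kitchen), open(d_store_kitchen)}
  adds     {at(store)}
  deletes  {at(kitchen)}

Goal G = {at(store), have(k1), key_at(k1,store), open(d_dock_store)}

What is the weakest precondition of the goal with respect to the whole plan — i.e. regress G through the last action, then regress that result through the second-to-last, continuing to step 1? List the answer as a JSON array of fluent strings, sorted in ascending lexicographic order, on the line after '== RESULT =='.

Work backward from the goal:
  through step 4 (move(kitchen,store)): drop {at(store)}, keep {have(k1), key_at(k1,store), open(d_dock_store)}, require {at(kitchen), open(d_store_kitchen)}
    → {at(kitchen), have(k1), key_at(k1,store), open(d_dock_store), open(d_store_kitchen)}
  through step 3 (unlock(d_dock_store)): drop {open(d_dock_store)}, keep {at(kitchen), have(k1), key_at(k1,store), open(d_store_kitchen)}, require {have(k1), locked(d_dock_store)}
    → {at(kitchen), have(k1), key_at(k1,store), locked(d_dock_store), open(d_store_kitchen)}
  through step 2 (move(hall,kitchen)): drop {at(kitchen)}, keep {have(k1), key_at(k1,store), locked(d_dock_store), open(d_store_kitchen)}, require {at(hall), open(d_kitchen_hall)}
    → {at(hall), have(k1), key_at(k1,store), locked(d_dock_store), open(d_kitchen_hall), open(d_store_kitchen)}
  through step 1 (unlock(d_store_kitchen)): drop {open(d_store_kitchen)}, keep {at(hall), have(k1), key_at(k1,store), locked(d_dock_store), open(d_kitchen_hall)}, require {have(k3), locked(d_store_kitchen)}
    → {at(hall), have(k1), have(k3), key_at(k1,store), locked(d_dock_store), locked(d_store_kitchen), open(d_kitchen_hall)}

== RESULT ==
["at(hall)", "have(k1)", "have(k3)", "key_at(k1,store)", "locked(d_dock_store)", "locked(d_store_kitchen)", "open(d_kitchen_hall)"]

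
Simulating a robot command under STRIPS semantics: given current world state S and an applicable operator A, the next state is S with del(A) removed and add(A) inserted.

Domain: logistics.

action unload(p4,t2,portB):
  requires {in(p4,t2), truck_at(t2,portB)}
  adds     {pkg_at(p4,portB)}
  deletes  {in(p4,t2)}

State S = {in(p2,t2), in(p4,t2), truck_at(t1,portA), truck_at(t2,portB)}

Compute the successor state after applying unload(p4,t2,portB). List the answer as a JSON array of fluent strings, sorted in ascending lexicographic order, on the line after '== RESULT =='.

Compute (S \ del) ∪ add:
  pre ⊆ S: {in(p4,t2), truck_at(t2,portB)} ⊆ S  — applicable
  S \ del = {in(p2,t2), truck_at(t1,portA), truck_at(t2,portB)}
  ∪ add   = {in(p2,t2), pkg_at(p4,portB), truck_at(t1,portA), truck_at(t2,portB)}

== RESULT ==
["in(p2,t2)", "pkg_at(p4,portB)", "truck_at(t1,portA)", "truck_at(t2,portB)"]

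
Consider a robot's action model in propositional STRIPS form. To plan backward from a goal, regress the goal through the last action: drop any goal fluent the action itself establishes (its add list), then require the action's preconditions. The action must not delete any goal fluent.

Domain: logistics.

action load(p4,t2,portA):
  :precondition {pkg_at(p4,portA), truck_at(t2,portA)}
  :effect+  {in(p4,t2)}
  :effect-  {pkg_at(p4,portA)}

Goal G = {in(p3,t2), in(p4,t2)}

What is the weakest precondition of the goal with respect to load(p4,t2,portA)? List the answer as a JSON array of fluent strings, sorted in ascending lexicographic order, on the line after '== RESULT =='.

Regress:
  G ∩ del = {}  (empty — regression defined)
  G \ add = {in(p3,t2), in(p4,t2)} \ {in(p4,t2)} = {in(p3,t2)}
  ∪ pre   = {in(p3,t2)} ∪ {pkg_at(p4,portA), truck_at(t2,portA)}
          = {in(p3,t2), pkg_at(p4,portA), truck_at(t2,portA)}

== RESULT ==
["in(p3,t2)", "pkg_at(p4,portA)", "truck_at(t2,portA)"]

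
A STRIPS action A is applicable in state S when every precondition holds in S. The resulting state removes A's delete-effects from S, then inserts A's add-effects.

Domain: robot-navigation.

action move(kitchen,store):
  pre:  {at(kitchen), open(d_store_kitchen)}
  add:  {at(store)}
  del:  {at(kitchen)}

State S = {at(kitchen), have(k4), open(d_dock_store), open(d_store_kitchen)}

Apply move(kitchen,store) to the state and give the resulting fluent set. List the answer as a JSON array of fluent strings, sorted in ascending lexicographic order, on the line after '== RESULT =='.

Compute (S \ del) ∪ add:
  pre ⊆ S: {at(kitchen), open(d_store_kitchen)} ⊆ S  — applicable
  S \ del = {have(k4), open(d_dock_store), open(d_store_kitchen)}
  ∪ add   = {at(store), have(k4), open(d_dock_store), open(d_store_kitchen)}

== RESULT ==
["at(store)", "have(k4)", "open(d_dock_store)", "open(d_store_kitchen)"]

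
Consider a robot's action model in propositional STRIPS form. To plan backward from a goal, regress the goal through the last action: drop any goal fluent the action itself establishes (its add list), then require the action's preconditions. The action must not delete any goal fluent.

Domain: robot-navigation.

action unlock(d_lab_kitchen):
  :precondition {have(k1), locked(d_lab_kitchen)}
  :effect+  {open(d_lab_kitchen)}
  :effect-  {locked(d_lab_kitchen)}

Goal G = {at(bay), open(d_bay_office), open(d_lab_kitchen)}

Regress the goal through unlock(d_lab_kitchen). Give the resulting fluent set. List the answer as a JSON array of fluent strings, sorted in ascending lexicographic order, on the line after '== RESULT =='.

Regress:
  G ∩ del = {}  (empty — regression defined)
  G \ add = {at(bay), open(d_bay_office), open(d_lab_kitchen)} \ {open(d_lab_kitchen)} = {at(bay), open(d_bay_office)}
  ∪ pre   = {at(bay), open(d_bay_office)} ∪ {have(k1), locked(d_lab_kitchen)}
          = {at(bay), have(k1), locked(d_lab_kitchen), open(d_bay_office)}

== RESULT ==
["at(bay)", "have(k1)", "locked(d_lab_kitchen)", "open(d_bay_office)"]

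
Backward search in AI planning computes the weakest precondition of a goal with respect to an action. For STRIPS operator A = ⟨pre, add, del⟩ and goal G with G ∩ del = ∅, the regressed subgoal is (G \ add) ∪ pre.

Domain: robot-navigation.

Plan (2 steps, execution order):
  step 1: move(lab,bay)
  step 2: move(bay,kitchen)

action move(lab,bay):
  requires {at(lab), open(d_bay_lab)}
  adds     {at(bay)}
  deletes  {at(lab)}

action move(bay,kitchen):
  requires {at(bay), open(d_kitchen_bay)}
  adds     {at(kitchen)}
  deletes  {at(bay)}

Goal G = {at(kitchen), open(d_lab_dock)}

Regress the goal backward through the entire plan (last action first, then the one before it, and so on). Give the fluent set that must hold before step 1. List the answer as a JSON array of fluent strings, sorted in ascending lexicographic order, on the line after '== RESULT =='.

Regress step by step:
  through step 2 (move(bay,kitchen)): drop {at(kitchen)}, keep {open(d_lab_dock)}, require {at(bay), open(d_kitchen_bay)}
    → {at(bay), open(d_kitchen_bay), open(d_lab_dock)}
  through step 1 (move(lab,bay)): drop {at(bay)}, keep {open(d_kitchen_bay), open(d_lab_dock)}, require {at(lab), open(d_bay_lab)}
    → {at(lab), open(d_bay_lab), open(d_kitchen_bay), open(d_lab_dock)}

== RESULT ==
["at(lab)", "open(d_bay_lab)", "open(d_kitchen_bay)", "open(d_lab_dock)"]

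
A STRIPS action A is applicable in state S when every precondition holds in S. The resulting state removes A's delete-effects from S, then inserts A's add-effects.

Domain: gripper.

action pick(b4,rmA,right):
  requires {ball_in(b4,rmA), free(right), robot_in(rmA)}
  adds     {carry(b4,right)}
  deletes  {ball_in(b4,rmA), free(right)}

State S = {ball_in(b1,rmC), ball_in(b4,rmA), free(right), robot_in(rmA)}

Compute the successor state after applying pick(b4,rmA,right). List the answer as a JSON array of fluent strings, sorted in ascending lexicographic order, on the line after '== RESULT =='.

Compute (S \ del) ∪ add:
  pre ⊆ S: {ball_in(b4,rmA), free(right), robot_in(rmA)} ⊆ S  — applicable
  S \ del = {ball_in(b1,rmC), robot_in(rmA)}
  ∪ add   = {ball_in(b1,rmC), carry(b4,right), robot_in(rmA)}

== RESULT ==
["ball_in(b1,rmC)", "carry(b4,right)", "robot_in(rmA)"]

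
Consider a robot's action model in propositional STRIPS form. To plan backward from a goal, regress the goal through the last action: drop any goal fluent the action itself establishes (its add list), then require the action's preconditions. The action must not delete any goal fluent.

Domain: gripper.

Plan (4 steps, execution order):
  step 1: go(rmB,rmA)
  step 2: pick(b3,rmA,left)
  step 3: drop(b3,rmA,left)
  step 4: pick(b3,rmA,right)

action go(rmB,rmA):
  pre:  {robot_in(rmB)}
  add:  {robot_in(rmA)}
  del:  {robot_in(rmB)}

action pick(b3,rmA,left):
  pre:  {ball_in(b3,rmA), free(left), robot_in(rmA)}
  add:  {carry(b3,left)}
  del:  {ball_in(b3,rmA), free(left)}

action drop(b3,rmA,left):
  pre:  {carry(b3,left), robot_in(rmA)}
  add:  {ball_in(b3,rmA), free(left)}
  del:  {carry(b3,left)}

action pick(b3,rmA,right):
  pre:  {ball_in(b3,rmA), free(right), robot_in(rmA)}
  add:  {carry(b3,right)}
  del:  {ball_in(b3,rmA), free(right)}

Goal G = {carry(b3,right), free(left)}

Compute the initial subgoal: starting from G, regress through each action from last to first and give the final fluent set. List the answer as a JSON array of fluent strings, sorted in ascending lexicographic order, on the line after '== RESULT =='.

Work backward from the goal:
  through step 4 (pick(b3,rmA,right)): drop {carry(b3,right)}, keep {free(left)}, require {ball_in(b3,rmA), free(right), robot_in(rmA)}
    → {ball_in(b3,rmA), free(left), free(right), robot_in(rmA)}
  through step 3 (drop(b3,rmA,left)): drop {ball_in(b3,rmA), free(left)}, keep {free(right), robot_in(rmA)}, require {carry(b3,left), robot_in(rmA)}
    → {carry(b3,left), free(right), robot_in(rmA)}
  through step 2 (pick(b3,rmA,left)): drop {carry(b3,left)}, keep {free(right), robot_in(rmA)}, require {ball_in(b3,rmA), free(left), robot_in(rmA)}
    → {ball_in(b3,rmA), free(left), free(right), robot_in(rmA)}
  through step 1 (go(rmB,rmA)): drop {robot_in(rmA)}, keep {ball_in(b3,rmA), free(left), free(right)}, require {robot_in(rmB)}
    → {ball_in(b3,rmA), free(left), free(right), robot_in(rmB)}

== RESULT ==
["ball_in(b3,rmA)", "free(left)", "free(right)", "robot_in(rmB)"]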